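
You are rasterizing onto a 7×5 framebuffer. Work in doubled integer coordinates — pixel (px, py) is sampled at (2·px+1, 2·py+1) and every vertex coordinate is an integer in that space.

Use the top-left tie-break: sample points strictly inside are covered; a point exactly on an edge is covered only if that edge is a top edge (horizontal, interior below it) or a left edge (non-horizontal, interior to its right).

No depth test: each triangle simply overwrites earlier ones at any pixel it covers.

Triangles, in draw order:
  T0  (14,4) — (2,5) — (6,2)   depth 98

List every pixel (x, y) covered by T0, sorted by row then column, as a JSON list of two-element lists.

T0:
  2·area = 32
  edge (14, 4)→(2, 5): d=(-12,1) right/bottom  bias=-1
  edge (2, 5)→(6, 2): d=(4,-3) top-left  bias=+0
  edge (6, 2)→(14, 4): d=(8,2) right/bottom  bias=-1
    (2,1)@(5, 3): e=[21,1,10] → X
    (3,1)@(7, 3): e=[19,7,6] → X
    (4,1)@(9, 3): e=[17,13,2] → X
    (5,1)@(11, 3): e=[15,19,-2] → .
    (2,2)@(5, 5): e=[-3,9,26] → .
    (3,2)@(7, 5): e=[-5,15,22] → .
    (4,2)@(9, 5): e=[-7,21,18] → .
  covered (3 px):
    . . . . . . .
    . . X X X . .
    . . . . . . .
    . . . . . . .
    . . . . . . .

Answer: [[2,1],[3,1],[4,1]]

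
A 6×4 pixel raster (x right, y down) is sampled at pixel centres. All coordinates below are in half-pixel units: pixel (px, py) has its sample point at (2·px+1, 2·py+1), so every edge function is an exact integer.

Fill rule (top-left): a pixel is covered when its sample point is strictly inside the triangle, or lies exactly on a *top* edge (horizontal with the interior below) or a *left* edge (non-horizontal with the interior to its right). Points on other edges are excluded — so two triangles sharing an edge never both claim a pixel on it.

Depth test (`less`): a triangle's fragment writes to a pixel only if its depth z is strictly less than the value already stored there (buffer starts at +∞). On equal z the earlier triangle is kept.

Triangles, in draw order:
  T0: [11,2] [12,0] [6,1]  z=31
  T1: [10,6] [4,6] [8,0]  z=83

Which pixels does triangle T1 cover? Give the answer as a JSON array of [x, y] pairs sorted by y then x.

T0:
  2·area = 11  (B↔C swapped to make it positive)
  edge (11, 2)→(6, 1): d=(-5,-1) top-left  bias=+0
  edge (6, 1)→(12, 0): d=(6,-1) top-left  bias=+0
  edge (12, 0)→(11, 2): d=(-1,2) right/bottom  bias=-1
    (3,0)@(7, 1): e=[1,1,9] → █
    (4,0)@(9, 1): e=[3,3,5] → █
    (5,0)@(11, 1): e=[5,5,1] → █
    (3,1)@(7, 3): e=[-9,13,7] → ·
    (4,1)@(9, 3): e=[-7,15,3] → ·
    (5,1)@(11, 3): e=[-5,17,-1] → ·
  covered (3 px):
    · · · █ █ █
    · · · · · ·
    · · · · · ·
    · · · · · ·
T1:
  2·area = 36
  edge (10, 6)→(4, 6): d=(-6,0) right/bottom  bias=-1
  edge (4, 6)→(8, 0): d=(4,-6) top-left  bias=+0
  edge (8, 0)→(10, 6): d=(2,6) right/bottom  bias=-1
    (3,1)@(7, 3): e=[18,6,12] → █
    (4,1)@(9, 3): e=[18,18,0] → ·  [on edge]
    (2,2)@(5, 5): e=[6,2,28] → █
    (4,2)@(9, 5): e=[6,26,4] → █
    (5,2)@(11, 5): e=[6,38,-8] → ·
    (2,3)@(5, 7): e=[-6,10,32] → ·
    (3,3)@(7, 7): e=[-6,22,20] → ·
    (4,3)@(9, 7): e=[-6,34,8] → ·
  covered (4 px):
    · · · · · ·
    · · · █ · ·
    · · █ █ █ ·
    · · · · · ·

Final: [[3,1],[2,2],[3,2],[4,2]]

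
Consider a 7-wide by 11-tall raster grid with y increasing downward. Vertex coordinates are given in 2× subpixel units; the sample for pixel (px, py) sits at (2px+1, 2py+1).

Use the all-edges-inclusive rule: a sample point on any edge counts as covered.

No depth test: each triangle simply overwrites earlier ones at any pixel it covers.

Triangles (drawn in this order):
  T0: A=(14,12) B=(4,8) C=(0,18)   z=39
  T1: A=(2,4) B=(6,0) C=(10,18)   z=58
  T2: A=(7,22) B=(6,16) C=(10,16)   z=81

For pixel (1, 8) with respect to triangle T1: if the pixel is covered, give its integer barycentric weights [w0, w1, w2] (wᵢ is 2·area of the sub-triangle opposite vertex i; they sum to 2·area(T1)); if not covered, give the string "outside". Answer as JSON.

T0:
  2·area = 116  (B↔C swapped to make it positive)
  edge (14, 12)→(0, 18): d=(-14,6) inclusive
  edge (0, 18)→(4, 8): d=(4,-10) inclusive
  edge (4, 8)→(14, 12): d=(10,4) inclusive
    (2,4)@(5, 9): e=[96,14,6] → █
    (3,4)@(7, 9): e=[84,34,-2] → ·
    (1,5)@(3, 11): e=[80,2,34] → █
    (3,5)@(7, 11): e=[56,42,18] → █
    (4,5)@(9, 11): e=[44,62,10] → █
    (5,5)@(11, 11): e=[32,82,2] → █
    (6,5)@(13, 11): e=[20,102,-6] → ·
    (1,6)@(3, 13): e=[52,10,54] → █
    (6,6)@(13, 13): e=[-8,110,14] → ·
    (1,7)@(3, 15): e=[24,18,74] → █
    (3,7)@(7, 15): e=[0,58,58] → █  [on edge]
    (4,7)@(9, 15): e=[-12,78,50] → ·
  covered (15 px):
    · · · · · · ·
    · · · · · · ·
    · · · · · · ·
    · · · · · · ·
    · · █ · · · ·
    · █ █ █ █ █ ·
    · █ █ █ █ █ ·
    · █ █ █ · · ·
    █ · · · · · ·
    · · · · · · ·
    · · · · · · ·
T1:
  2·area = 88
  edge (2, 4)→(6, 0): d=(4,-4) inclusive
  edge (6, 0)→(10, 18): d=(4,18) inclusive
  edge (10, 18)→(2, 4): d=(-8,-14) inclusive
    (2,0)@(5, 1): e=[0,22,66] → █  [on edge]
    (3,0)@(7, 1): e=[8,-14,94] → ·
    (1,1)@(3, 3): e=[0,66,22] → █  [on edge]
    (3,1)@(7, 3): e=[16,-6,78] → ·
    (0,2)@(1, 5): e=[0,110,-22] → ·  [on edge]
    (1,2)@(3, 5): e=[8,74,6] → █
    (3,2)@(7, 5): e=[24,2,62] → █
    (4,2)@(9, 5): e=[32,-34,90] → ·
    (1,3)@(3, 7): e=[16,82,-10] → ·
    (2,3)@(5, 7): e=[24,46,18] → █
    (4,3)@(9, 7): e=[40,-26,74] → ·
    (2,4)@(5, 9): e=[32,54,2] → █
  covered (12 px):
    · · █ · · · ·
    · █ █ · · · ·
    · █ █ █ · · ·
    · · █ █ · · ·
    · · █ █ · · ·
    · · · █ · · ·
    · · · · · · ·
    · · · · █ · ·
    · · · · · · ·
    · · · · · · ·
    · · · · · · ·
T2:
  2·area = 24
  edge (7, 22)→(6, 16): d=(-1,-6) inclusive
  edge (6, 16)→(10, 16): d=(4,0) inclusive
  edge (10, 16)→(7, 22): d=(-3,6) inclusive
    (3,8)@(7, 17): e=[5,4,15] → █
    (4,8)@(9, 17): e=[17,4,3] → █
    (5,8)@(11, 17): e=[29,4,-9] → ·
    (3,9)@(7, 19): e=[3,12,9] → █
    (4,9)@(9, 19): e=[15,12,-3] → ·
    (3,10)@(7, 21): e=[1,20,3] → █
    (4,10)@(9, 21): e=[13,20,-9] → ·
  covered (4 px):
    · · · · · · ·
    · · · · · · ·
    · · · · · · ·
    · · · · · · ·
    · · · · · · ·
    · · · · · · ·
    · · · · · · ·
    · · · · · · ·
    · · · █ █ · ·
    · · · █ · · ·
    · · · █ · · ·

Final: "outside"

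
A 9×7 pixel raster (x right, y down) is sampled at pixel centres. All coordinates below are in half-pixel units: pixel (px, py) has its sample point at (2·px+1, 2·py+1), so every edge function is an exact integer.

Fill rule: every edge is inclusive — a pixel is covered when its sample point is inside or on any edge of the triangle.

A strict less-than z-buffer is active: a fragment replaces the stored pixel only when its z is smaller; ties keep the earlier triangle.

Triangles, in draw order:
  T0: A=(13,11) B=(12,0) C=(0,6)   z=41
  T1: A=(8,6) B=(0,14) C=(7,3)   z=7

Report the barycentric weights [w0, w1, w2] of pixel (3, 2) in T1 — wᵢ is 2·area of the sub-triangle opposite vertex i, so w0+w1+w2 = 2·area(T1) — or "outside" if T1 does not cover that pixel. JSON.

T0:
  2·area = 138  (B↔C swapped to make it positive)
  edge (13, 11)→(0, 6): d=(-13,-5) inclusive
  edge (0, 6)→(12, 0): d=(12,-6) inclusive
  edge (12, 0)→(13, 11): d=(1,11) inclusive
    (5,0)@(11, 1): e=[120,6,12] → #
    (6,0)@(13, 1): e=[130,18,-10] → ·
    (3,1)@(7, 3): e=[74,6,58] → #
    (4,1)@(9, 3): e=[84,18,36] → #
    (6,1)@(13, 3): e=[104,42,-8] → ·
    (1,2)@(3, 5): e=[28,6,104] → #
    (2,2)@(5, 5): e=[38,18,82] → #
    (6,2)@(13, 5): e=[78,66,-6] → ·
    (1,3)@(3, 7): e=[2,30,106] → #
    (6,3)@(13, 7): e=[52,90,-4] → ·
    (1,4)@(3, 9): e=[-24,54,108] → ·
    (2,4)@(5, 9): e=[-14,66,86] → ·
    (6,5)@(13, 11): e=[0,138,0] → #  [on edge]
  covered (17 px):
    · · · · · # · · ·
    · · · # # # · · ·
    · # # # # # · · ·
    · # # # # # · · ·
    · · · · # # · · ·
    · · · · · · # · ·
    · · · · · · · · ·
T1:
  2·area = 32
  edge (8, 6)→(0, 14): d=(-8,8) inclusive
  edge (0, 14)→(7, 3): d=(7,-11) inclusive
  edge (7, 3)→(8, 6): d=(1,3) inclusive
    (6,0)@(13, 1): e=[0,52,-20] → ·  [on edge]
    (3,1)@(7, 3): e=[32,0,0] → #  [on edge]
    (4,1)@(9, 3): e=[16,22,-6] → ·
    (5,1)@(11, 3): e=[0,44,-12] → ·  [on edge]
    (3,2)@(7, 5): e=[16,14,2] → #
    (4,2)@(9, 5): e=[0,36,-4] → ·  [on edge]
    (2,3)@(5, 7): e=[16,6,10] → #
    (3,3)@(7, 7): e=[0,28,4] → #  [on edge]
    (4,3)@(9, 7): e=[-16,50,-2] → ·
    (2,4)@(5, 9): e=[0,20,12] → #  [on edge]
    (3,4)@(7, 9): e=[-16,42,6] → ·
    (4,4)@(9, 9): e=[-32,64,0] → ·  [on edge]
    (1,5)@(3, 11): e=[0,12,20] → #  [on edge]
    (0,6)@(1, 13): e=[0,4,28] → #  [on edge]
  covered (7 px):
    · · · · · · · · ·
    · · · # · · · · ·
    · · · # · · · · ·
    · · # # · · · · ·
    · · # · · · · · ·
    · # · · · · · · ·
    # · · · · · · · ·

Result: [14,2,16]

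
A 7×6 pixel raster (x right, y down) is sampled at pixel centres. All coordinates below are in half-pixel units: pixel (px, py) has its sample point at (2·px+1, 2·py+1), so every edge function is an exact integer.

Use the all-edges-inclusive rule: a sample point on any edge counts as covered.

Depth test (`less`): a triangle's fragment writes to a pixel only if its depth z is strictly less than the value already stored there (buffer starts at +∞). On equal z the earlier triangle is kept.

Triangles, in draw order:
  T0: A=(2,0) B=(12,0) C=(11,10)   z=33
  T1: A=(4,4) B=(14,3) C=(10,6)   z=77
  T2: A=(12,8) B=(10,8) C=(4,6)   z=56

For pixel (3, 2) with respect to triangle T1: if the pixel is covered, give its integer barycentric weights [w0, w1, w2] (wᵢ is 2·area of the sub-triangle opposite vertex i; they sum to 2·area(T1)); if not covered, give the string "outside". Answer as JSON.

T0:
  2·area = 100
  edge (2, 0)→(12, 0): d=(10,0) inclusive
  edge (12, 0)→(11, 10): d=(-1,10) inclusive
  edge (11, 10)→(2, 0): d=(-9,-10) inclusive
    (1,0)@(3, 1): e=[10,89,1] → X
    (2,0)@(5, 1): e=[10,69,21] → X
    (3,0)@(7, 1): e=[10,49,41] → X
    (4,0)@(9, 1): e=[10,29,61] → X
    (5,0)@(11, 1): e=[10,9,81] → X
    (6,0)@(13, 1): e=[10,-11,101] → .
    (1,1)@(3, 3): e=[30,87,-17] → .
    (2,1)@(5, 3): e=[30,67,3] → X
    (6,1)@(13, 3): e=[30,-13,83] → .
    (2,2)@(5, 5): e=[50,65,-15] → .
    (3,2)@(7, 5): e=[50,45,5] → X
    (6,2)@(13, 5): e=[50,-15,65] → .
  covered (15 px):
    . X X X X X .
    . . X X X X .
    . . . X X X .
    . . . . X X .
    . . . . . X .
    . . . . . . .
T1:
  2·area = 26
  edge (4, 4)→(14, 3): d=(10,-1) inclusive
  edge (14, 3)→(10, 6): d=(-4,3) inclusive
  edge (10, 6)→(4, 4): d=(-6,-2) inclusive
    (0,1)@(1, 3): e=[-13,39,0] → .  [on edge]
    (3,2)@(7, 5): e=[13,13,0] → X  [on edge]
    (4,2)@(9, 5): e=[15,7,4] → X
    (5,2)@(11, 5): e=[17,1,8] → X
    (6,2)@(13, 5): e=[19,-5,12] → .
    (3,3)@(7, 7): e=[33,5,-12] → .
    (4,3)@(9, 7): e=[35,-1,-8] → .
    (5,3)@(11, 7): e=[37,-7,-4] → .
    (6,3)@(13, 7): e=[39,-13,0] → .  [on edge]
  covered (3 px):
    . . . . . . .
    . . . . . . .
    . . . X X X .
    . . . . . . .
    . . . . . . .
    . . . . . . .
T2:
  2·area = 4
  edge (12, 8)→(10, 8): d=(-2,0) inclusive
  edge (10, 8)→(4, 6): d=(-6,-2) inclusive
  edge (4, 6)→(12, 8): d=(8,2) inclusive
    (0,2)@(1, 5): e=[6,0,-2] → .  [on edge]
    (3,3)@(7, 7): e=[2,0,2] → X  [on edge]
    (4,3)@(9, 7): e=[2,4,-2] → .
    (3,4)@(7, 9): e=[-2,-12,18] → .
    (6,4)@(13, 9): e=[-2,0,6] → .  [on edge]
  covered (1 px):
    . . . . . . .
    . . . . . . .
    . . . . . . .
    . . . X . . .
    . . . . . . .
    . . . . . . .

Result: [13,0,13]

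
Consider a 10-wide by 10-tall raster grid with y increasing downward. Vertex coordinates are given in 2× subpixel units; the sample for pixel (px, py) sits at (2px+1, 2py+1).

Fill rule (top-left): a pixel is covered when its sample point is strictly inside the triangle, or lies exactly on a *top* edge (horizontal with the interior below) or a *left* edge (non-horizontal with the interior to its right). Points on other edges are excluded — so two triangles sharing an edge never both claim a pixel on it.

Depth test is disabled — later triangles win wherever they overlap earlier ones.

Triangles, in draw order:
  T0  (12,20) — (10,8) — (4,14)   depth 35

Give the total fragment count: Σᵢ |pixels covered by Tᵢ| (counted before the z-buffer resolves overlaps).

T0:
  2·area = 84  (B↔C swapped to make it positive)
  edge (12, 20)→(4, 14): d=(-8,-6) top-left  bias=+0
  edge (4, 14)→(10, 8): d=(6,-6) top-left  bias=+0
  edge (10, 8)→(12, 20): d=(2,12) right/bottom  bias=-1
    (8,0)@(17, 1): e=[182,0,-98] → ·  [on edge]
    (7,1)@(15, 3): e=[154,0,-70] → ·  [on edge]
    (6,2)@(13, 5): e=[126,0,-42] → ·  [on edge]
    (5,3)@(11, 7): e=[98,0,-14] → ·  [on edge]
    (4,4)@(9, 9): e=[70,0,14] → #  [on edge]
    (5,4)@(11, 9): e=[82,12,-10] → ·
    (3,5)@(7, 11): e=[42,0,42] → #  [on edge]
    (5,5)@(11, 11): e=[66,24,-6] → ·
    (2,6)@(5, 13): e=[14,0,70] → #  [on edge]
    (5,6)@(11, 13): e=[50,36,-2] → ·
    (1,7)@(3, 15): e=[-14,0,98] → ·  [on edge]
    (2,7)@(5, 15): e=[-2,12,74] → ·
    (0,8)@(1, 17): e=[-42,0,126] → ·  [on edge]
  covered (12 px):
    · · · · · · · · · ·
    · · · · · · · · · ·
    · · · · · · · · · ·
    · · · · · · · · · ·
    · · · · # · · · · ·
    · · · # # · · · · ·
    · · # # # · · · · ·
    · · · # # # · · · ·
    · · · · # # · · · ·
    · · · · · # · · · ·

Answer: 12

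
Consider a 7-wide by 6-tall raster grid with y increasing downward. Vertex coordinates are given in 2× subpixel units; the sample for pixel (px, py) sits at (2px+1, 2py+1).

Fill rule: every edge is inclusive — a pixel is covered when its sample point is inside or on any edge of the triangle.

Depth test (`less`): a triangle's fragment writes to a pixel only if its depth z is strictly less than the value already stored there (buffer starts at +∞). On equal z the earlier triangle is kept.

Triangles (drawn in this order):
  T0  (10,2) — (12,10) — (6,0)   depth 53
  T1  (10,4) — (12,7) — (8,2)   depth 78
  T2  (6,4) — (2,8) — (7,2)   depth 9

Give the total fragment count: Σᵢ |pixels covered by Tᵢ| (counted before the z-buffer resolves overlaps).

T0:
  2·area = 28
  edge (10, 2)→(12, 10): d=(2,8) inclusive
  edge (12, 10)→(6, 0): d=(-6,-10) inclusive
  edge (6, 0)→(10, 2): d=(4,2) inclusive
    (3,0)@(7, 1): e=[22,4,2] → █
    (4,0)@(9, 1): e=[6,24,-2] → ·
    (3,1)@(7, 3): e=[26,-8,10] → ·
    (4,1)@(9, 3): e=[10,12,6] → █
    (5,1)@(11, 3): e=[-6,32,2] → ·
    (4,2)@(9, 5): e=[14,0,14] → █  [on edge]
    (5,2)@(11, 5): e=[-2,20,10] → ·
    (4,3)@(9, 7): e=[18,-12,22] → ·
    (5,3)@(11, 7): e=[2,8,18] → █
    (6,3)@(13, 7): e=[-14,28,14] → ·
    (5,4)@(11, 9): e=[6,-4,26] → ·
  covered (4 px):
    · · · █ · · ·
    · · · · █ · ·
    · · · · █ · ·
    · · · · · █ ·
    · · · · · · ·
    · · · · · · ·
T1:
  2·area = 2
  edge (10, 4)→(12, 7): d=(2,3) inclusive
  edge (12, 7)→(8, 2): d=(-4,-5) inclusive
  edge (8, 2)→(10, 4): d=(2,2) inclusive
    (3,0)@(7, 1): e=[3,-1,0] → ·  [on edge]
    (4,1)@(9, 3): e=[1,1,0] → █  [on edge]
    (5,1)@(11, 3): e=[-5,11,-4] → ·
    (4,2)@(9, 5): e=[5,-7,4] → ·
    (5,2)@(11, 5): e=[-1,3,0] → ·  [on edge]
    (6,3)@(13, 7): e=[-3,5,0] → ·  [on edge]
  covered (1 px):
    · · · · · · ·
    · · · · █ · ·
    · · · · · · ·
    · · · · · · ·
    · · · · · · ·
    · · · · · · ·
T2:
  2·area = 4
  edge (6, 4)→(2, 8): d=(-4,4) inclusive
  edge (2, 8)→(7, 2): d=(5,-6) inclusive
  edge (7, 2)→(6, 4): d=(-1,2) inclusive
    (4,0)@(9, 1): e=[0,7,-3] → ·  [on edge]
    (3,1)@(7, 3): e=[0,5,-1] → ·  [on edge]
    (2,2)@(5, 5): e=[0,3,1] → █  [on edge]
    (3,2)@(7, 5): e=[-8,15,-3] → ·
    (1,3)@(3, 7): e=[0,1,3] → █  [on edge]
    (2,3)@(5, 7): e=[-8,13,-1] → ·
    (0,4)@(1, 9): e=[0,-1,5] → ·  [on edge]
    (1,4)@(3, 9): e=[-8,11,1] → ·
  covered (2 px):
    · · · · · · ·
    · · · · · · ·
    · · █ · · · ·
    · █ · · · · ·
    · · · · · · ·
    · · · · · · ·

Result: 7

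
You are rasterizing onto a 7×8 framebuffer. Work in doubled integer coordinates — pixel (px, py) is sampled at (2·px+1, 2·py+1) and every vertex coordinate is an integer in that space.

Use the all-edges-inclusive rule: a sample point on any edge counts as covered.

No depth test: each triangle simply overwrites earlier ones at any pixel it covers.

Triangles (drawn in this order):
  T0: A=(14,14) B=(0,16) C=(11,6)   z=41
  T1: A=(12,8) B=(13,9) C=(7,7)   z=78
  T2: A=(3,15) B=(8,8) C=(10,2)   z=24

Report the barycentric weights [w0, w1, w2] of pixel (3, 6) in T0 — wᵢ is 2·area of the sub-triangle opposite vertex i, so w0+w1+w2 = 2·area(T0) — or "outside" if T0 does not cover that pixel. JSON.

T0:
  2·area = 118
  edge (14, 14)→(0, 16): d=(-14,2) inclusive
  edge (0, 16)→(11, 6): d=(11,-10) inclusive
  edge (11, 6)→(14, 14): d=(3,8) inclusive
    (5,3)@(11, 7): e=[104,11,3] → █
    (6,3)@(13, 7): e=[100,31,-13] → ·
    (4,4)@(9, 9): e=[80,13,25] → █
    (6,4)@(13, 9): e=[72,53,-7] → ·
    (3,5)@(7, 11): e=[56,15,47] → █
    (6,5)@(13, 11): e=[44,75,-1] → ·
    (2,6)@(5, 13): e=[32,17,69] → █
    (6,6)@(13, 13): e=[16,97,5] → █
    (1,7)@(3, 15): e=[8,19,91] → █
    (3,7)@(7, 15): e=[0,59,59] → █  [on edge]
    (4,7)@(9, 15): e=[-4,79,43] → ·
    (5,7)@(11, 15): e=[-8,99,27] → ·
  covered (14 px):
    · · · · · · ·
    · · · · · · ·
    · · · · · · ·
    · · · · · █ ·
    · · · · █ █ ·
    · · · █ █ █ ·
    · · █ █ █ █ █
    · █ █ █ · · ·
T1:
  2·area = 4
  edge (12, 8)→(13, 9): d=(1,1) inclusive
  edge (13, 9)→(7, 7): d=(-6,-2) inclusive
  edge (7, 7)→(12, 8): d=(5,1) inclusive
    (2,0)@(5, 1): e=[0,32,-28] → ·  [on edge]
    (3,1)@(7, 3): e=[0,24,-20] → ·  [on edge]
    (0,2)@(1, 5): e=[8,0,-4] → ·  [on edge]
    (4,2)@(9, 5): e=[0,16,-12] → ·  [on edge]
    (3,3)@(7, 7): e=[4,0,0] → █  [on edge]
    (4,3)@(9, 7): e=[2,4,-2] → ·
    (5,3)@(11, 7): e=[0,8,-4] → ·  [on edge]
    (3,4)@(7, 9): e=[6,-12,10] → ·
    (6,4)@(13, 9): e=[0,0,4] → █  [on edge]
    (6,5)@(13, 11): e=[2,-12,14] → ·
  covered (2 px):
    · · · · · · ·
    · · · · · · ·
    · · · · · · ·
    · · · █ · · ·
    · · · · · · █
    · · · · · · ·
    · · · · · · ·
    · · · · · · ·
T2:
  2·area = 16  (B↔C swapped to make it positive)
  edge (3, 15)→(10, 2): d=(7,-13) inclusive
  edge (10, 2)→(8, 8): d=(-2,6) inclusive
  edge (8, 8)→(3, 15): d=(-5,7) inclusive
    (6,0)@(13, 1): e=[32,-16,0] → ·  [on edge]
    (4,2)@(9, 5): e=[8,0,8] → █  [on edge]
    (5,2)@(11, 5): e=[34,-12,-6] → ·
    (4,3)@(9, 7): e=[22,-4,-2] → ·
    (3,4)@(7, 9): e=[10,4,2] → █
    (4,4)@(9, 9): e=[36,-8,-12] → ·
    (3,5)@(7, 11): e=[24,0,-8] → ·  [on edge]
    (1,7)@(3, 15): e=[0,16,0] → █  [on edge]
    (2,7)@(5, 15): e=[26,4,-14] → ·
  covered (3 px):
    · · · · · · ·
    · · · · · · ·
    · · · · █ · ·
    · · · · · · ·
    · · · █ · · ·
    · · · · · · ·
    · · · · · · ·
    · █ · · · · ·

Final: [37,53,28]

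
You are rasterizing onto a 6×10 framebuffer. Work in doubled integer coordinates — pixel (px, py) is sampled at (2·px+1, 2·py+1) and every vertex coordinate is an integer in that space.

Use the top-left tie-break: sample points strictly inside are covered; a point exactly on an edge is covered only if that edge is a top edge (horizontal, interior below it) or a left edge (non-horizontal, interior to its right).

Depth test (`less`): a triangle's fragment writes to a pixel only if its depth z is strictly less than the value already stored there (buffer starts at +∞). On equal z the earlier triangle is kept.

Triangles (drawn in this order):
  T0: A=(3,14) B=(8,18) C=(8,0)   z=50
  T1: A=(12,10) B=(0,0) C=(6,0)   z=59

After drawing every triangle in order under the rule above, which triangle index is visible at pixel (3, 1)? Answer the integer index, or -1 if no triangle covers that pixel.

T0:
  2·area = 90  (B↔C swapped to make it positive)
  edge (3, 14)→(8, 0): d=(5,-14) top-left  bias=+0
  edge (8, 0)→(8, 18): d=(0,18) right/bottom  bias=-1
  edge (8, 18)→(3, 14): d=(-5,-4) top-left  bias=+0
    (3,1)@(7, 3): e=[1,18,71] → #
    (4,1)@(9, 3): e=[29,-18,79] → ·
    (3,2)@(7, 5): e=[11,18,61] → #
    (4,2)@(9, 5): e=[39,-18,69] → ·
    (3,3)@(7, 7): e=[21,18,51] → #
    (4,3)@(9, 7): e=[49,-18,59] → ·
    (2,4)@(5, 9): e=[3,54,33] → #
    (4,4)@(9, 9): e=[59,-18,49] → ·
    (2,5)@(5, 11): e=[13,54,23] → #
    (4,5)@(9, 11): e=[69,-18,39] → ·
    (2,6)@(5, 13): e=[23,54,13] → #
    (4,6)@(9, 13): e=[79,-18,29] → ·
  covered (12 px):
    · · · · · ·
    · · · # · ·
    · · · # · ·
    · · · # · ·
    · · # # · ·
    · · # # · ·
    · · # # · ·
    · · # # · ·
    · · · # · ·
    · · · · · ·
T1:
  2·area = 60
  edge (12, 10)→(0, 0): d=(-12,-10) top-left  bias=+0
  edge (0, 0)→(6, 0): d=(6,0) top-left  bias=+0
  edge (6, 0)→(12, 10): d=(6,10) right/bottom  bias=-1
    (1,0)@(3, 1): e=[18,6,36] → #
    (2,0)@(5, 1): e=[38,6,16] → #
    (3,0)@(7, 1): e=[58,6,-4] → ·
    (1,1)@(3, 3): e=[-6,18,48] → ·
    (2,1)@(5, 3): e=[14,18,28] → #
    (3,1)@(7, 3): e=[34,18,8] → #
    (4,1)@(9, 3): e=[54,18,-12] → ·
    (2,2)@(5, 5): e=[-10,30,40] → ·
    (3,2)@(7, 5): e=[10,30,20] → #
    (4,2)@(9, 5): e=[30,30,0] → ·  [on edge]
    (3,3)@(7, 7): e=[-14,42,32] → ·
    (4,3)@(9, 7): e=[6,42,12] → #
  covered (7 px):
    · # # · · ·
    · · # # · ·
    · · · # · ·
    · · · · # ·
    · · · · · #
    · · · · · ·
    · · · · · ·
    · · · · · ·
    · · · · · ·
    · · · · · ·

Z-buffer (winner per pixel, '.' = empty):
  . 1 1 . . .
  . . 1 0 . .
  . . . 0 . .
  . . . 0 1 .
  . . 0 0 . 1
  . . 0 0 . .
  . . 0 0 . .
  . . 0 0 . .
  . . . 0 . .
  . . . . . .

Answer: 0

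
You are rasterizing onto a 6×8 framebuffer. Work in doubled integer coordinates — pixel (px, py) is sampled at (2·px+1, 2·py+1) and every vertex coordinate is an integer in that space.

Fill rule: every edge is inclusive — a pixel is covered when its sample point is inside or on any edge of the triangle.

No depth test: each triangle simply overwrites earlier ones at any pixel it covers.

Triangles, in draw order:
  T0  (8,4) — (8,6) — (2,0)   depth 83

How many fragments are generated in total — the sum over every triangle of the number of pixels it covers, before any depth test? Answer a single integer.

T0:
  2·area = 12
  edge (8, 4)→(8, 6): d=(0,2) inclusive
  edge (8, 6)→(2, 0): d=(-6,-6) inclusive
  edge (2, 0)→(8, 4): d=(6,4) inclusive
    (1,0)@(3, 1): e=[10,0,2] → #  [on edge]
    (2,0)@(5, 1): e=[6,12,-6] → ·
    (1,1)@(3, 3): e=[10,-12,14] → ·
    (2,1)@(5, 3): e=[6,0,6] → #  [on edge]
    (3,1)@(7, 3): e=[2,12,-2] → ·
    (2,2)@(5, 5): e=[6,-12,18] → ·
    (3,2)@(7, 5): e=[2,0,10] → #  [on edge]
    (4,2)@(9, 5): e=[-2,12,2] → ·
    (3,3)@(7, 7): e=[2,-12,22] → ·
    (4,3)@(9, 7): e=[-2,0,14] → ·  [on edge]
    (5,4)@(11, 9): e=[-6,0,18] → ·  [on edge]
  covered (3 px):
    · # · · · ·
    · · # · · ·
    · · · # · ·
    · · · · · ·
    · · · · · ·
    · · · · · ·
    · · · · · ·
    · · · · · ·

Result: 3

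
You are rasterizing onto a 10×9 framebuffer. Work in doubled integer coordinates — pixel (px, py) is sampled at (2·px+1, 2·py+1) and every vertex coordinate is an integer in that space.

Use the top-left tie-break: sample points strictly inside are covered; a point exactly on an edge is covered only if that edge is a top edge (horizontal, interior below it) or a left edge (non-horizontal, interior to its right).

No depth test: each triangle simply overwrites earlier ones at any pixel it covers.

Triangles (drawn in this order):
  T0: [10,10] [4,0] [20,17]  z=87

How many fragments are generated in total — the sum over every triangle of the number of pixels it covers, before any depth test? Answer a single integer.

T0:
  2·area = 58
  edge (10, 10)→(4, 0): d=(-6,-10) top-left  bias=+0
  edge (4, 0)→(20, 17): d=(16,17) right/bottom  bias=-1
  edge (20, 17)→(10, 10): d=(-10,-7) top-left  bias=+0
    (3,2)@(7, 5): e=[0,29,29] → #  [on edge]
    (4,2)@(9, 5): e=[20,-5,43] → ·
    (3,3)@(7, 7): e=[-12,61,9] → ·
    (4,3)@(9, 7): e=[8,27,23] → #
    (5,3)@(11, 7): e=[28,-7,37] → ·
    (4,4)@(9, 9): e=[-4,59,3] → ·
    (5,4)@(11, 9): e=[16,25,17] → #
    (6,4)@(13, 9): e=[36,-9,31] → ·
    (5,5)@(11, 11): e=[4,57,-3] → ·
    (6,5)@(13, 11): e=[24,23,11] → #
    (7,5)@(15, 11): e=[44,-11,25] → ·
    (6,6)@(13, 13): e=[12,55,-9] → ·
    (6,7)@(13, 15): e=[0,87,-29] → ·  [on edge]
  covered (5 px):
    · · · · · · · · · ·
    · · · · · · · · · ·
    · · · # · · · · · ·
    · · · · # · · · · ·
    · · · · · # · · · ·
    · · · · · · # · · ·
    · · · · · · · # · ·
    · · · · · · · · · ·
    · · · · · · · · · ·

Result: 5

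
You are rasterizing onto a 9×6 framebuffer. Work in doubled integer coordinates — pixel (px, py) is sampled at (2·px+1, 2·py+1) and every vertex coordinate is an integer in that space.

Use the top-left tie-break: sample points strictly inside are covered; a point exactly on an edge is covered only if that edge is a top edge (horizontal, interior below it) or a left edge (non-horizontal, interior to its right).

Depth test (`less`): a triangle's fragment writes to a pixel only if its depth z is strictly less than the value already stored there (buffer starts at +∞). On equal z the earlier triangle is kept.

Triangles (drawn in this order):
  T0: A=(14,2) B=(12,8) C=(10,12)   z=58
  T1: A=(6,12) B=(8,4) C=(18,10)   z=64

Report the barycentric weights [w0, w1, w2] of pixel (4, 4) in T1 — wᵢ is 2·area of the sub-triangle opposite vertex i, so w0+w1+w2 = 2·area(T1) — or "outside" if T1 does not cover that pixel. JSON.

T0:
  2·area = 4
  edge (14, 2)→(12, 8): d=(-2,6) right/bottom  bias=-1
  edge (12, 8)→(10, 12): d=(-2,4) right/bottom  bias=-1
  edge (10, 12)→(14, 2): d=(4,-10) top-left  bias=+0
    (6,2)@(13, 5): e=[0,2,2] → .  [on edge]
    (5,5)@(11, 11): e=[0,-2,6] → .  [on edge]
  covered (0 px):
    . . . . . . . . .
    . . . . . . . . .
    . . . . . . . . .
    . . . . . . . . .
    . . . . . . . . .
    . . . . . . . . .
T1:
  2·area = 92
  edge (6, 12)→(8, 4): d=(2,-8) top-left  bias=+0
  edge (8, 4)→(18, 10): d=(10,6) right/bottom  bias=-1
  edge (18, 10)→(6, 12): d=(-12,2) right/bottom  bias=-1
    (1,0)@(3, 1): e=[-46,0,138] → .  [on edge]
    (4,2)@(9, 5): e=[10,4,78] → X
    (5,2)@(11, 5): e=[26,-8,74] → .
    (4,3)@(9, 7): e=[14,24,54] → X
    (5,3)@(11, 7): e=[30,12,50] → X
    (6,3)@(13, 7): e=[46,0,46] → .  [on edge]
    (3,4)@(7, 9): e=[2,56,34] → X
    (6,4)@(13, 9): e=[50,20,22] → X
    (7,4)@(15, 9): e=[66,8,18] → X
    (8,4)@(17, 9): e=[82,-4,14] → .
    (3,5)@(7, 11): e=[6,76,10] → X
    (6,5)@(13, 11): e=[54,40,-2] → .
  covered (11 px):
    . . . . . . . . .
    . . . . . . . . .
    . . . . X . . . .
    . . . . X X . . .
    . . . X X X X X .
    . . . X X X . . .

Answer: [44,30,18]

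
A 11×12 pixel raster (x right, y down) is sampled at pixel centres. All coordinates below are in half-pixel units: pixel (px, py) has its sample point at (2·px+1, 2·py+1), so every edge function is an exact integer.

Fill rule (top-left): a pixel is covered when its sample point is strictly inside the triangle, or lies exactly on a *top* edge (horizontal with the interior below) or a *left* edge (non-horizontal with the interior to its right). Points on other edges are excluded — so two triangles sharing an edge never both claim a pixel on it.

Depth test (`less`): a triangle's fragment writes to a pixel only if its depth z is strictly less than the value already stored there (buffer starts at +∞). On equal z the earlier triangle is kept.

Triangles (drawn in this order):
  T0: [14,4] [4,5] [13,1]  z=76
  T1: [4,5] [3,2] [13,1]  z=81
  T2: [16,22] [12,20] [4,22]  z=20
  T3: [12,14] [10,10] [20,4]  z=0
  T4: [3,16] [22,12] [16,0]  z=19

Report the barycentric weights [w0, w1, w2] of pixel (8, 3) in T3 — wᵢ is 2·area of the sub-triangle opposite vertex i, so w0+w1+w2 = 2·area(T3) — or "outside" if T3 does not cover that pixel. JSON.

T0:
  2·area = 31
  edge (14, 4)→(4, 5): d=(-10,1) right/bottom  bias=-1
  edge (4, 5)→(13, 1): d=(9,-4) top-left  bias=+0
  edge (13, 1)→(14, 4): d=(1,3) right/bottom  bias=-1
    (6,0)@(13, 1): e=[31,0,0] → ·  [on edge]
    (4,1)@(9, 3): e=[15,2,14] → █
    (5,1)@(11, 3): e=[13,10,8] → █
    (6,1)@(13, 3): e=[11,18,2] → █
    (7,1)@(15, 3): e=[9,26,-4] → ·
    (4,2)@(9, 5): e=[-5,20,16] → ·
    (5,2)@(11, 5): e=[-7,28,10] → ·
    (6,2)@(13, 5): e=[-9,36,4] → ·
    (7,3)@(15, 7): e=[-31,62,0] → ·  [on edge]
    (8,6)@(17, 13): e=[-93,124,0] → ·  [on edge]
    (9,9)@(19, 19): e=[-155,186,0] → ·  [on edge]
  covered (3 px):
    · · · · · · · · · · ·
    · · · · █ █ █ · · · ·
    · · · · · · · · · · ·
    · · · · · · · · · · ·
    · · · · · · · · · · ·
    · · · · · · · · · · ·
    · · · · · · · · · · ·
    · · · · · · · · · · ·
    · · · · · · · · · · ·
    · · · · · · · · · · ·
    · · · · · · · · · · ·
    · · · · · · · · · · ·
T1:
  2·area = 31
  edge (4, 5)→(3, 2): d=(-1,-3) top-left  bias=+0
  edge (3, 2)→(13, 1): d=(10,-1) top-left  bias=+0
  edge (13, 1)→(4, 5): d=(-9,4) right/bottom  bias=-1
    (6,0)@(13, 1): e=[31,0,0] → ·  [on edge]
    (2,1)@(5, 3): e=[5,12,14] → █
    (3,1)@(7, 3): e=[11,14,6] → █
    (4,1)@(9, 3): e=[17,16,-2] → ·
    (2,2)@(5, 5): e=[3,32,-4] → ·
    (3,2)@(7, 5): e=[9,34,-12] → ·
  covered (2 px):
    · · · · · · · · · · ·
    · · █ █ · · · · · · ·
    · · · · · · · · · · ·
    · · · · · · · · · · ·
    · · · · · · · · · · ·
    · · · · · · · · · · ·
    · · · · · · · · · · ·
    · · · · · · · · · · ·
    · · · · · · · · · · ·
    · · · · · · · · · · ·
    · · · · · · · · · · ·
    · · · · · · · · · · ·
T2:
  2·area = 24  (B↔C swapped to make it positive)
  edge (16, 22)→(4, 22): d=(-12,0) right/bottom  bias=-1
  edge (4, 22)→(12, 20): d=(8,-2) top-left  bias=+0
  edge (12, 20)→(16, 22): d=(4,2) right/bottom  bias=-1
    (4,10)@(9, 21): e=[12,2,10] → █
    (5,10)@(11, 21): e=[12,6,6] → █
    (6,10)@(13, 21): e=[12,10,2] → █
    (7,10)@(15, 21): e=[12,14,-2] → ·
    (4,11)@(9, 23): e=[-12,18,18] → ·
    (5,11)@(11, 23): e=[-12,22,14] → ·
    (6,11)@(13, 23): e=[-12,26,10] → ·
  covered (3 px):
    · · · · · · · · · · ·
    · · · · · · · · · · ·
    · · · · · · · · · · ·
    · · · · · · · · · · ·
    · · · · · · · · · · ·
    · · · · · · · · · · ·
    · · · · · · · · · · ·
    · · · · · · · · · · ·
    · · · · · · · · · · ·
    · · · · · · · · · · ·
    · · · · █ █ █ · · · ·
    · · · · · · · · · · ·
T3:
  2·area = 52
  edge (12, 14)→(10, 10): d=(-2,-4) top-left  bias=+0
  edge (10, 10)→(20, 4): d=(10,-6) top-left  bias=+0
  edge (20, 4)→(12, 14): d=(-8,10) right/bottom  bias=-1
    (9,2)@(19, 5): e=[46,4,2] → █
    (10,2)@(21, 5): e=[54,16,-18] → ·
    (7,3)@(15, 7): e=[26,0,26] → █  [on edge]
    (8,3)@(17, 7): e=[34,12,6] → █
    (9,3)@(19, 7): e=[42,24,-14] → ·
    (6,4)@(13, 9): e=[14,8,30] → █
    (8,4)@(17, 9): e=[30,32,-10] → ·
    (5,5)@(11, 11): e=[2,16,34] → █
    (7,5)@(15, 11): e=[18,40,-6] → ·
    (2,6)@(5, 13): e=[-26,0,78] → ·  [on edge]
    (5,6)@(11, 13): e=[-2,36,18] → ·
    (6,6)@(13, 13): e=[6,48,-2] → ·
  covered (7 px):
    · · · · · · · · · · ·
    · · · · · · · · · · ·
    · · · · · · · · · █ ·
    · · · · · · · █ █ · ·
    · · · · · · █ █ · · ·
    · · · · · █ █ · · · ·
    · · · · · · · · · · ·
    · · · · · · · · · · ·
    · · · · · · · · · · ·
    · · · · · · · · · · ·
    · · · · · · · · · · ·
    · · · · · · · · · · ·
T4:
  2·area = 252  (B↔C swapped to make it positive)
  edge (3, 16)→(16, 0): d=(13,-16) top-left  bias=+0
  edge (16, 0)→(22, 12): d=(6,12) right/bottom  bias=-1
  edge (22, 12)→(3, 16): d=(-19,4) right/bottom  bias=-1
    (7,1)@(15, 3): e=[23,30,199] → █
    (8,1)@(17, 3): e=[55,6,191] → █
    (9,1)@(19, 3): e=[87,-18,183] → ·
    (6,2)@(13, 5): e=[17,66,169] → █
    (9,2)@(19, 5): e=[113,-6,145] → ·
    (5,3)@(11, 7): e=[11,102,139] → █
    (9,3)@(19, 7): e=[139,6,107] → █
    (10,3)@(21, 7): e=[171,-18,99] → ·
    (4,4)@(9, 9): e=[5,138,109] → █
    (10,4)@(21, 9): e=[197,-6,61] → ·
    (4,5)@(9, 11): e=[31,150,71] → █
    (10,5)@(21, 11): e=[223,6,23] → █
  covered (31 px):
    · · · · · · · · · · ·
    · · · · · · · █ █ · ·
    · · · · · · █ █ █ · ·
    · · · · · █ █ █ █ █ ·
    · · · · █ █ █ █ █ █ ·
    · · · · █ █ █ █ █ █ █
    · · · █ █ █ █ █ █ · ·
    · · █ █ · · · · · · ·
    · · · · · · · · · · ·
    · · · · · · · · · · ·
    · · · · · · · · · · ·
    · · · · · · · · · · ·

Final: [12,6,34]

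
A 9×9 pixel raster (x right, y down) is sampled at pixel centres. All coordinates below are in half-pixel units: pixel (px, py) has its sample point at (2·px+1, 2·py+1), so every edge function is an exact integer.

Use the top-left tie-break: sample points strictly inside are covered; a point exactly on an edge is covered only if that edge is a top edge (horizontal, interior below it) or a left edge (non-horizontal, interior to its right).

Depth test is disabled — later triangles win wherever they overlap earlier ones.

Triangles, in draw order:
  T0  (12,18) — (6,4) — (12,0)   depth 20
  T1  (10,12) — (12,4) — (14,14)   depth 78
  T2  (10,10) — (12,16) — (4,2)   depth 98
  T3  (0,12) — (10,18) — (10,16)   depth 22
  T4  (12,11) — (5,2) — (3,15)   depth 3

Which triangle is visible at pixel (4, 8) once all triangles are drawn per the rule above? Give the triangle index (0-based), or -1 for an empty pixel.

T0:
  2·area = 108
  edge (12, 18)→(6, 4): d=(-6,-14) top-left  bias=+0
  edge (6, 4)→(12, 0): d=(6,-4) top-left  bias=+0
  edge (12, 0)→(12, 18): d=(0,18) right/bottom  bias=-1
    (5,0)@(11, 1): e=[88,2,18] → #
    (6,0)@(13, 1): e=[116,10,-18] → ·
    (4,1)@(9, 3): e=[48,6,54] → #
    (6,1)@(13, 3): e=[104,22,-18] → ·
    (3,2)@(7, 5): e=[8,10,90] → #
    (6,2)@(13, 5): e=[92,34,-18] → ·
    (3,3)@(7, 7): e=[-4,22,90] → ·
    (4,3)@(9, 7): e=[24,30,54] → #
    (6,3)@(13, 7): e=[80,46,-18] → ·
    (4,4)@(9, 9): e=[12,42,54] → #
    (6,4)@(13, 9): e=[68,58,-18] → ·
    (4,5)@(9, 11): e=[0,54,54] → #  [on edge]
  covered (14 px):
    · · · · · # · · ·
    · · · · # # · · ·
    · · · # # # · · ·
    · · · · # # · · ·
    · · · · # # · · ·
    · · · · # # · · ·
    · · · · · # · · ·
    · · · · · # · · ·
    · · · · · · · · ·
T1:
  2·area = 36
  edge (10, 12)→(12, 4): d=(2,-8) top-left  bias=+0
  edge (12, 4)→(14, 14): d=(2,10) right/bottom  bias=-1
  edge (14, 14)→(10, 12): d=(-4,-2) top-left  bias=+0
    (5,4)@(11, 9): e=[2,20,14] → #
    (6,4)@(13, 9): e=[18,0,18] → ·  [on edge]
    (5,5)@(11, 11): e=[6,24,6] → #
    (6,5)@(13, 11): e=[22,4,10] → #
    (7,5)@(15, 11): e=[38,-16,14] → ·
    (5,6)@(11, 13): e=[10,28,-2] → ·
    (6,6)@(13, 13): e=[26,8,2] → #
    (7,6)@(15, 13): e=[42,-12,6] → ·
    (6,7)@(13, 15): e=[30,12,-6] → ·
  covered (4 px):
    · · · · · · · · ·
    · · · · · · · · ·
    · · · · · · · · ·
    · · · · · · · · ·
    · · · · · # · · ·
    · · · · · # # · ·
    · · · · · · # · ·
    · · · · · · · · ·
    · · · · · · · · ·
T2:
  2·area = 20
  edge (10, 10)→(12, 16): d=(2,6) right/bottom  bias=-1
  edge (12, 16)→(4, 2): d=(-8,-14) top-left  bias=+0
  edge (4, 2)→(10, 10): d=(6,8) right/bottom  bias=-1
    (3,0)@(7, 1): e=[0,50,-30] → ·  [on edge]
    (3,3)@(7, 7): e=[12,2,6] → #
    (4,3)@(9, 7): e=[0,30,-10] → ·  [on edge]
    (3,4)@(7, 9): e=[16,-14,18] → ·
    (4,4)@(9, 9): e=[4,14,2] → #
    (5,4)@(11, 9): e=[-8,42,-14] → ·
    (4,5)@(9, 11): e=[8,-2,14] → ·
    (5,6)@(11, 13): e=[0,10,10] → ·  [on edge]
  covered (2 px):
    · · · · · · · · ·
    · · · · · · · · ·
    · · · · · · · · ·
    · · · # · · · · ·
    · · · · # · · · ·
    · · · · · · · · ·
    · · · · · · · · ·
    · · · · · · · · ·
    · · · · · · · · ·
T3:
  2·area = 20  (B↔C swapped to make it positive)
  edge (0, 12)→(10, 16): d=(10,4) right/bottom  bias=-1
  edge (10, 16)→(10, 18): d=(0,2) right/bottom  bias=-1
  edge (10, 18)→(0, 12): d=(-10,-6) top-left  bias=+0
    (2,7)@(5, 15): e=[10,10,0] → #  [on edge]
    (3,7)@(7, 15): e=[2,6,12] → #
    (4,7)@(9, 15): e=[-6,2,24] → ·
    (2,8)@(5, 17): e=[30,10,-20] → ·
    (3,8)@(7, 17): e=[22,6,-8] → ·
    (4,8)@(9, 17): e=[14,2,4] → #
    (5,8)@(11, 17): e=[6,-2,16] → ·
  covered (3 px):
    · · · · · · · · ·
    · · · · · · · · ·
    · · · · · · · · ·
    · · · · · · · · ·
    · · · · · · · · ·
    · · · · · · · · ·
    · · · · · · · · ·
    · · # # · · · · ·
    · · · · # · · · ·
T4:
  2·area = 109  (B↔C swapped to make it positive)
  edge (12, 11)→(3, 15): d=(-9,4) right/bottom  bias=-1
  edge (3, 15)→(5, 2): d=(2,-13) top-left  bias=+0
  edge (5, 2)→(12, 11): d=(7,9) right/bottom  bias=-1
    (2,1)@(5, 3): e=[100,2,7] → #
    (3,1)@(7, 3): e=[92,28,-11] → ·
    (2,2)@(5, 5): e=[82,6,21] → #
    (3,2)@(7, 5): e=[74,32,3] → #
    (4,2)@(9, 5): e=[66,58,-15] → ·
    (2,3)@(5, 7): e=[64,10,35] → #
    (4,3)@(9, 7): e=[48,62,-1] → ·
    (2,4)@(5, 9): e=[46,14,49] → #
    (4,4)@(9, 9): e=[30,66,13] → #
    (5,4)@(11, 9): e=[22,92,-5] → ·
    (2,5)@(5, 11): e=[28,18,63] → #
    (5,5)@(11, 11): e=[4,96,9] → #
    (1,7)@(3, 15): e=[0,0,109] → ·  [on edge]
  covered (14 px):
    · · · · · · · · ·
    · · # · · · · · ·
    · · # # · · · · ·
    · · # # · · · · ·
    · · # # # · · · ·
    · · # # # # · · ·
    · · # # · · · · ·
    · · · · · · · · ·
    · · · · · · · · ·

Z-buffer (winner per pixel, '.' = empty):
  . . . . . 0 . . .
  . . 4 . 0 0 . . .
  . . 4 4 0 0 . . .
  . . 4 4 0 0 . . .
  . . 4 4 4 1 . . .
  . . 4 4 4 4 1 . .
  . . 4 4 . 0 1 . .
  . . 3 3 . 0 . . .
  . . . . 3 . . . .

Final: 3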